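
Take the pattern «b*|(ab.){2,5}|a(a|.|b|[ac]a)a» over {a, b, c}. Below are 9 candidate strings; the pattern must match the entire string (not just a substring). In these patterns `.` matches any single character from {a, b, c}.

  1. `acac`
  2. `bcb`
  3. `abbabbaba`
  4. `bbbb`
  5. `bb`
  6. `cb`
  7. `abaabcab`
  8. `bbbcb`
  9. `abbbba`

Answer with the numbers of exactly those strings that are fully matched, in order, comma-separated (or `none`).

1 → no match
2 → no match
3 → match
4 → match
5 → match
6 → no match
7 → no match
8 → no match
9 → no match

3, 4, 5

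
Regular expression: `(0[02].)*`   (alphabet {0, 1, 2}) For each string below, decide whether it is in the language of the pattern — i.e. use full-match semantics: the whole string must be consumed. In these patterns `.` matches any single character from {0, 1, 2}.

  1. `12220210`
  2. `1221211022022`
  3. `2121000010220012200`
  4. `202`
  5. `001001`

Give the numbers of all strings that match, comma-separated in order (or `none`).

1 → no match
2 → no match
3 → no match
4 → no match
5 → match

5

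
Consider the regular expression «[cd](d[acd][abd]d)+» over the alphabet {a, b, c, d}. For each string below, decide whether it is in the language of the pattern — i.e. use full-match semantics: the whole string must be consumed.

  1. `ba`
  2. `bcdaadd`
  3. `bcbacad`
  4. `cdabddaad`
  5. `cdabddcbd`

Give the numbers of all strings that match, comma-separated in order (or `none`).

1. `ba` → no match — must end with `d`
2. `bcdaadd` → no match
3. `bcbacad` → no match
4. `cdabddaad` → match
5. `cdabddcbd` → match

4, 5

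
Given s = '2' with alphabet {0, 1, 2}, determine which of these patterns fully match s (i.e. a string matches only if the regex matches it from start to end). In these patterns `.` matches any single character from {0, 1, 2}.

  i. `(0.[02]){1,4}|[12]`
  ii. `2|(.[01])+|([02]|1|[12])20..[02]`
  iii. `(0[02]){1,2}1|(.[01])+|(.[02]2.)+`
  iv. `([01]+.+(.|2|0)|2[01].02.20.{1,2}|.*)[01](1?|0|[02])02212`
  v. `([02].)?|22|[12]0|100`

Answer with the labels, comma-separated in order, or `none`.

i → match
ii → match
iii → no match
iv → no match — must end with '02212'
v → no match

i, ii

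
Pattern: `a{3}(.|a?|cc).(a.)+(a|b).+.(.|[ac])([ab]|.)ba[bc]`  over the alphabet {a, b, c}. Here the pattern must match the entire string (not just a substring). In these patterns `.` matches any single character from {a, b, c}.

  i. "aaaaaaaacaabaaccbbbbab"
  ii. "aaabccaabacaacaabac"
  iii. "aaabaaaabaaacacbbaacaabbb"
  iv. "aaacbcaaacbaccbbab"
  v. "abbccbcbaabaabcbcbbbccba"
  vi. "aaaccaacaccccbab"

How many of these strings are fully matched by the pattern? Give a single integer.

2

i → match
ii → no match
iii → no match
iv → no match
v → no match
vi → match
Total matched: 2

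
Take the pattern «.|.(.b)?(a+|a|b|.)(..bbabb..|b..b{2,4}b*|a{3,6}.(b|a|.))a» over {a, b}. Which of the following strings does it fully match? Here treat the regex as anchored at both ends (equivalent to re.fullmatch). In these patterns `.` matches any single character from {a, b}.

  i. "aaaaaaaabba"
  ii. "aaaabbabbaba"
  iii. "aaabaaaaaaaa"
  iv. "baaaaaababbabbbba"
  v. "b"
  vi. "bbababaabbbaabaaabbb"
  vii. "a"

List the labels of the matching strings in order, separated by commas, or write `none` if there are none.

i → match
ii → match
iii → no match
iv → match
v → match
vi → no match
vii → match

i, ii, iv, v, vii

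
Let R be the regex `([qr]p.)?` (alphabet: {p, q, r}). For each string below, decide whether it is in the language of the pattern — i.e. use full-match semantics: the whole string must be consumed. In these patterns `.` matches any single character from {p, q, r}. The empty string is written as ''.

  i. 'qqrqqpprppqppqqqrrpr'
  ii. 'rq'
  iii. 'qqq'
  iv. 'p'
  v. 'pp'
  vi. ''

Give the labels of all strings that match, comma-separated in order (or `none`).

vi

i → no match
ii → no match
iii → no match
iv → no match
v → no match
vi → match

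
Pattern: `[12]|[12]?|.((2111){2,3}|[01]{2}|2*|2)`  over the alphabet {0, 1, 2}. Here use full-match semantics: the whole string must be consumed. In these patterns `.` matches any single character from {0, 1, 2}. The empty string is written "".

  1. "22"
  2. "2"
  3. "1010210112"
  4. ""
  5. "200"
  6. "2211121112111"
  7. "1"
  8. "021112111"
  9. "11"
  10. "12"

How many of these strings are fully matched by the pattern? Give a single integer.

8

1. "22" → match
2. "2" → match
3. "1010210112" → no match
4. "" → match
5. "200" → match
6 → match
7. "1" → match
8. "021112111" → match
9. "11" → no match
10. "12" → match
Total matched: 8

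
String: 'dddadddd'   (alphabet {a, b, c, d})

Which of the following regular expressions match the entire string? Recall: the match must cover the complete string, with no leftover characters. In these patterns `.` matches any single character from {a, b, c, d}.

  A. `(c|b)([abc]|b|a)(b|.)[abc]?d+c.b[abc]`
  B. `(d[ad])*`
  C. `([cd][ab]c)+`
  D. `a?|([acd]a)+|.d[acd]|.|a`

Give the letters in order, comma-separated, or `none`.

A → no match
B → match
C → no match — must end with 'c'
D → no match

B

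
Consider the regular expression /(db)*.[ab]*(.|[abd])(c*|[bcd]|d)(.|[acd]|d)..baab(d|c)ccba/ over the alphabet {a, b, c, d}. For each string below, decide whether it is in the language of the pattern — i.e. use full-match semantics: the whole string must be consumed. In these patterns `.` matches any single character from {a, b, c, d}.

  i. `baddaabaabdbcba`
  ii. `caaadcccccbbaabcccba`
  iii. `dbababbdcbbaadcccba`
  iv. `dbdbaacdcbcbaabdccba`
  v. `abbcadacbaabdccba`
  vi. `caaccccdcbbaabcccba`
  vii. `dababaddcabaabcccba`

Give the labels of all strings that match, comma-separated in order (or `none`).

i → no match — must end with `ccba`
ii → match
iii → no match
iv → match
v → no match
vi → match
vii → match

ii, iv, vi, vii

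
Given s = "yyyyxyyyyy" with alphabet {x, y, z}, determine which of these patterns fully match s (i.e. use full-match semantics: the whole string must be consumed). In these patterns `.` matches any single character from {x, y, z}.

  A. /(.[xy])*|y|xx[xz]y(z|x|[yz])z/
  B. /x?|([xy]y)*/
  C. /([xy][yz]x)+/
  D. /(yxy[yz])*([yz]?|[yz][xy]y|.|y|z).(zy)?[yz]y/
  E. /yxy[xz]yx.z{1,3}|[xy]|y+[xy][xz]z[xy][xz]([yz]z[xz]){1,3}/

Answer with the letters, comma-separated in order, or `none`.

A → match
B → match
C → no match — must end with "x"
D → no match
E → no match

A, B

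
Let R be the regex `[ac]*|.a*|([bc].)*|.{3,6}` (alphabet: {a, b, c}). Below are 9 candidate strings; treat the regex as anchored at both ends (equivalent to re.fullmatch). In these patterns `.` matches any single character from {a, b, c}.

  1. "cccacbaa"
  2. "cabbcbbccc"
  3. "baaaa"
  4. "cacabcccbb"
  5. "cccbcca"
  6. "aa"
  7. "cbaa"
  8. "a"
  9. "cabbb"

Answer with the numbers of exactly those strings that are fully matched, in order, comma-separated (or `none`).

2, 3, 4, 6, 7, 8, 9

1 → no match
2 → match
3 → match
4 → match
5 → no match
6 → match
7 → match
8 → match
9 → match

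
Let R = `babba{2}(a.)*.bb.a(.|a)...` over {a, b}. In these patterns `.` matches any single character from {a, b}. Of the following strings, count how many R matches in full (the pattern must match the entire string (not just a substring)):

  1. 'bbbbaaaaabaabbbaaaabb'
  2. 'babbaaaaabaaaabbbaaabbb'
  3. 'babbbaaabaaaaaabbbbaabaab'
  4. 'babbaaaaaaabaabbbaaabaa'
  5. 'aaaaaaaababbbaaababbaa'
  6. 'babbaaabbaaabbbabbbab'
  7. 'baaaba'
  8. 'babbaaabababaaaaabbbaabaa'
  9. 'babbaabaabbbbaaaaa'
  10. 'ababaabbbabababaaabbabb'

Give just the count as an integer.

1 → no match — must start with 'babba'
2 → match
3 → no match — must start with 'babba'
4 → match
5 → no match — must start with 'babba'
6 → no match
7 → no match — must start with 'babba'
8 → match
9 → no match
10 → no match — must start with 'babba'
Total matched: 3

3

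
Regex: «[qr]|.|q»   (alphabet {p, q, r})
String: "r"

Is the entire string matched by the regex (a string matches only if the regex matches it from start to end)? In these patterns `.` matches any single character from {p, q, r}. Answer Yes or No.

Yes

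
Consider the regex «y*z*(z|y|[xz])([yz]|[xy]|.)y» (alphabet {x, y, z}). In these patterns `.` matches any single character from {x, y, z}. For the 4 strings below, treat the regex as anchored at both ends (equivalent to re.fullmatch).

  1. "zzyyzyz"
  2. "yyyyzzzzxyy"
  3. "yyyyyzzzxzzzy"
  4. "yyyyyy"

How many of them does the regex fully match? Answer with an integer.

2

1 → no match — must end with "y"
2 → match
3 → no match
4 → match
Total matched: 2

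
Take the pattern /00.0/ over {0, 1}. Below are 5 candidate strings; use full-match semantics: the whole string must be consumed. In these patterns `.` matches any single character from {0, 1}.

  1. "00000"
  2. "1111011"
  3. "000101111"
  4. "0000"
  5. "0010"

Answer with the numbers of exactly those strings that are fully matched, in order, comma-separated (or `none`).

1 → no match
2 → no match — must start with "00"
3 → no match — must end with "0"
4 → match
5 → match

4, 5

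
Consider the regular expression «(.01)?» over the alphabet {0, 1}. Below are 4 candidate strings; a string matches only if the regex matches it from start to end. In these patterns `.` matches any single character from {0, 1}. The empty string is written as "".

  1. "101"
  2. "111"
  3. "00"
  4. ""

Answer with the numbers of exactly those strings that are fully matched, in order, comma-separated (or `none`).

1, 4

1 → match
2 → no match
3 → no match
4 → match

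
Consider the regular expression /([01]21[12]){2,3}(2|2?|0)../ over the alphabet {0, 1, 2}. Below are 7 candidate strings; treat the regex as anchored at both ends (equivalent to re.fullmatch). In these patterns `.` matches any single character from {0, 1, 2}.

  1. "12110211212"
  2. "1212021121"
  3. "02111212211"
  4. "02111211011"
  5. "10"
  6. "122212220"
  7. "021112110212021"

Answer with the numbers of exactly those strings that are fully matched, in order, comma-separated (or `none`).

1 → match
2 → match
3 → match
4 → match
5 → no match
6 → no match
7 → match

1, 2, 3, 4, 7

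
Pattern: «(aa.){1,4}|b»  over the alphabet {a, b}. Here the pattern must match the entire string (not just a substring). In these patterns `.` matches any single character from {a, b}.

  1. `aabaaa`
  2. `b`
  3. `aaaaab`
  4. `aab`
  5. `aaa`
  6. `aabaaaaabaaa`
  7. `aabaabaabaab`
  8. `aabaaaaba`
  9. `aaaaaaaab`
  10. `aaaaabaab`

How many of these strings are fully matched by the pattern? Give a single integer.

9

1 → match
2 → match
3 → match
4 → match
5 → match
6 → match
7 → match
8 → no match
9 → match
10 → match
Total matched: 9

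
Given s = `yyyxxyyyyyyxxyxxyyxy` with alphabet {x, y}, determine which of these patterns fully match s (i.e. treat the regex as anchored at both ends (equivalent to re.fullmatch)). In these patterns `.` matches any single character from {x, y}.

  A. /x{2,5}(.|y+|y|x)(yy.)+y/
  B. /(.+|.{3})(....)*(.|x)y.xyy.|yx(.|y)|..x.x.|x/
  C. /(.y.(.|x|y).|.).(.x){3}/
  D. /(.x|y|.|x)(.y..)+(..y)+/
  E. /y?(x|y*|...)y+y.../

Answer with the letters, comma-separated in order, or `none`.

D

A → no match — must start with `x`
B → no match
C → no match — must end with `x`
D → match
E → no match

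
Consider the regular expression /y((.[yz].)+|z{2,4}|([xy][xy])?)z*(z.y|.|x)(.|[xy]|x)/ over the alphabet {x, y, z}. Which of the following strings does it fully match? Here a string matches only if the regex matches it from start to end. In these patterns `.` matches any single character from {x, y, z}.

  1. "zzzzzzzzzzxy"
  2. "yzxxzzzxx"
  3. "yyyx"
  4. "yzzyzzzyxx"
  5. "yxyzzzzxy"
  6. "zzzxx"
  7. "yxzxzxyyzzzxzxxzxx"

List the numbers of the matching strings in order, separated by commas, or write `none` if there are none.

5

1 → no match — must start with "y"
2 → no match
3 → no match
4 → no match
5 → match
6 → no match — must start with "y"
7 → no match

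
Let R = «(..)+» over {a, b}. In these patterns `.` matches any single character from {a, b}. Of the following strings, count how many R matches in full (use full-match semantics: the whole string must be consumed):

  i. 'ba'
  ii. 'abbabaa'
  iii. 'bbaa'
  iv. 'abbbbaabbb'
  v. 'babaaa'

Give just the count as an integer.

i → match
ii → no match
iii → match
iv → match
v → match
Total matched: 4

4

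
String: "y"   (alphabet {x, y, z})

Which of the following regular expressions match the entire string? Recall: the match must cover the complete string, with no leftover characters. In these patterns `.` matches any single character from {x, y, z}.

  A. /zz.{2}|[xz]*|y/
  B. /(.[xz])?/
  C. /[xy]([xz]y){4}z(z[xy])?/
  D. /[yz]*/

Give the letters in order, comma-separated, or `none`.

A, D

A → match
B → no match
C → no match
D → match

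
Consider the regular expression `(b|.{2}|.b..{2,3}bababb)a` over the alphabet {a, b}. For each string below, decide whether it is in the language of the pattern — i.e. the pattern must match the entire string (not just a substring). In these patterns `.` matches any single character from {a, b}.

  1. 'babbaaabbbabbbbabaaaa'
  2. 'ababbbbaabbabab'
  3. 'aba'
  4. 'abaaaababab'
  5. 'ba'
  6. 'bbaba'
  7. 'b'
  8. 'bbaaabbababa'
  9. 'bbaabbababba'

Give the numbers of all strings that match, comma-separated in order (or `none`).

1 → no match
2 → no match — must end with 'a'
3 → match
4 → no match — must end with 'a'
5 → match
6 → no match
7 → no match — must end with 'a'
8 → no match
9 → match

3, 5, 9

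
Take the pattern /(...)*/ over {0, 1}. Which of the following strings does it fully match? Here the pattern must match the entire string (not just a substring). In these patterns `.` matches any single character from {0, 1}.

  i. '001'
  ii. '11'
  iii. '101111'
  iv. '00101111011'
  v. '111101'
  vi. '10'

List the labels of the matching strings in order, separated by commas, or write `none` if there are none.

i → match
ii → no match
iii → match
iv → no match
v → match
vi → no match

i, iii, v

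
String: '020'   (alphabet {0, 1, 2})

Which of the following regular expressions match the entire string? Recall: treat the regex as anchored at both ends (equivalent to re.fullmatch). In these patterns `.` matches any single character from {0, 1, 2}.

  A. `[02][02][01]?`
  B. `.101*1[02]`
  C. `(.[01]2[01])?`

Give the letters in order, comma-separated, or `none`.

A

A → match
B → no match
C → no match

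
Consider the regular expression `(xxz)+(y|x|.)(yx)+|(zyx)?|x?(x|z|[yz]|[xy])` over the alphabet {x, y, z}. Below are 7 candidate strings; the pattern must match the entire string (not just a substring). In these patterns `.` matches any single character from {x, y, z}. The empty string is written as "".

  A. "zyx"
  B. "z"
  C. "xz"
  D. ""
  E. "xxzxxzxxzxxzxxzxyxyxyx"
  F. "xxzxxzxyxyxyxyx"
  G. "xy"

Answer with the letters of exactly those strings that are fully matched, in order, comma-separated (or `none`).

A, B, C, D, E, F, G

A → match
B → match
C → match
D → match
E → match
F → match
G → match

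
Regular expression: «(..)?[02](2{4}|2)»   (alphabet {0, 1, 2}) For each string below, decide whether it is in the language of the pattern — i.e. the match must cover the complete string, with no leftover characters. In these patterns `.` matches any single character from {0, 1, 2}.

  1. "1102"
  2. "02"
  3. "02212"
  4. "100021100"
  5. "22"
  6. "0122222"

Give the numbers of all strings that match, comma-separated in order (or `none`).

1, 2, 5, 6

1 → match
2 → match
3 → no match
4 → no match — must end with "2"
5 → match
6 → match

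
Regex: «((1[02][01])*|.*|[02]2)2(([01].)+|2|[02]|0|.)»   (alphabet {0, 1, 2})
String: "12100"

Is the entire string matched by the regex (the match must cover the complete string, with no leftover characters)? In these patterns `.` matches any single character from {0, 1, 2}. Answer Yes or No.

No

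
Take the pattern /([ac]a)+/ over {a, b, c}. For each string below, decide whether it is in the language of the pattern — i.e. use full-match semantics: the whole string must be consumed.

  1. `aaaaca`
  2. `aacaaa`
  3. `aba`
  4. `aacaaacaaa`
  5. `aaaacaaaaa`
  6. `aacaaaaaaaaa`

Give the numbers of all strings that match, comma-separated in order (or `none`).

1, 2, 4, 5, 6

1. `aaaaca` → match
2. `aacaaa` → match
3. `aba` → no match
4. `aacaaacaaa` → match
5. `aaaacaaaaa` → match
6. `aacaaaaaaaaa` → match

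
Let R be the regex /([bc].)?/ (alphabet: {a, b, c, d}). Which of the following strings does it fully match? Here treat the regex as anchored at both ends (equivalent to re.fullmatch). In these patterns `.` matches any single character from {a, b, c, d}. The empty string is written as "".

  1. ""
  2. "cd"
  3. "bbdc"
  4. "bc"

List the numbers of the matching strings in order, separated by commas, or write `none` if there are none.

1, 2, 4

1 → match
2 → match
3 → no match
4 → match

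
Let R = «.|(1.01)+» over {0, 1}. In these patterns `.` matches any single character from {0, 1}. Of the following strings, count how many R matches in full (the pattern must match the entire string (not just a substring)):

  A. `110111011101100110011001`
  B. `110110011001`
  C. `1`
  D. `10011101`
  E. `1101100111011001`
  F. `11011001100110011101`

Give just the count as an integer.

A → match
B. `110110011001` → match
C. `1` → match
D. `10011101` → match
E → match
F → match
Total matched: 6

6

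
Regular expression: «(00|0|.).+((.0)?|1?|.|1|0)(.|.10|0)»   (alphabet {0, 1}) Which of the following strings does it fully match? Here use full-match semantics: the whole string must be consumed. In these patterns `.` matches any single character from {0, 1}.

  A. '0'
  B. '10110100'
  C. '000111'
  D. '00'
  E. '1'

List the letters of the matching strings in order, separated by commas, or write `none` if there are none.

B, C

A → no match
B → match
C → match
D → no match
E → no match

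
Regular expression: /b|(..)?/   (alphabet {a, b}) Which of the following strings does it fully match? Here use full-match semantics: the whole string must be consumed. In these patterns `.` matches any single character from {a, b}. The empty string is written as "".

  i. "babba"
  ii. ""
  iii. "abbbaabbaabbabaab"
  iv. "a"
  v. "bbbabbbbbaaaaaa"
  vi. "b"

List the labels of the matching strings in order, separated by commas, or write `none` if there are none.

i → no match
ii → match
iii → no match
iv → no match
v → no match
vi → match

ii, vi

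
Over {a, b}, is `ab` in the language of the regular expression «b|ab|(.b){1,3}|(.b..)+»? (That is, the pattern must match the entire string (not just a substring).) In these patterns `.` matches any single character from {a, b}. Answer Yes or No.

Yes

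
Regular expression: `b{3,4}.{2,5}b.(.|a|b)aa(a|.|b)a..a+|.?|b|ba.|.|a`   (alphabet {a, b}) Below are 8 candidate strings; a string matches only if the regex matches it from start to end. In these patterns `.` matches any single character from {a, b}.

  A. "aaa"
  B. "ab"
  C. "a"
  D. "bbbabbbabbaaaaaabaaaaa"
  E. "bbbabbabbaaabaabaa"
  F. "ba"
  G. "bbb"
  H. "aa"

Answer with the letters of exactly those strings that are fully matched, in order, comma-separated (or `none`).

A → no match
B → no match
C → match
D → match
E → match
F → no match
G → no match
H → no match

C, D, E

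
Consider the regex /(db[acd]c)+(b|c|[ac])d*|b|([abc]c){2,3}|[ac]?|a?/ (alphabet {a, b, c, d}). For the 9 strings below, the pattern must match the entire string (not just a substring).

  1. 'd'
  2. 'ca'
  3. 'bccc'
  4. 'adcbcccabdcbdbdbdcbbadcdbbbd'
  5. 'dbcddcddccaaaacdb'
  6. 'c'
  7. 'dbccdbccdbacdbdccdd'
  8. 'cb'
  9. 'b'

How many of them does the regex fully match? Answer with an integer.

4

1. 'd' → no match
2. 'ca' → no match
3. 'bccc' → match
4 → no match
5 → no match
6. 'c' → match
7 → match
8. 'cb' → no match
9. 'b' → match
Total matched: 4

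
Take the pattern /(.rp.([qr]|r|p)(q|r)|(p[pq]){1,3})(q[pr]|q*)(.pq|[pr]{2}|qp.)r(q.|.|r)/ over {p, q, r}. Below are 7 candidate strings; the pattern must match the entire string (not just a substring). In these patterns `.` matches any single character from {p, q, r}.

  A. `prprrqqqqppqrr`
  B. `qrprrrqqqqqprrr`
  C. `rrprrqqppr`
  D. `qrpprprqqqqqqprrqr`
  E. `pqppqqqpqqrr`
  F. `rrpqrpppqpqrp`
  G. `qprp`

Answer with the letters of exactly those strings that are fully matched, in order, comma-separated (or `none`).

A, B

A → match
B → match
C → no match
D → no match
E → no match
F → no match
G → no match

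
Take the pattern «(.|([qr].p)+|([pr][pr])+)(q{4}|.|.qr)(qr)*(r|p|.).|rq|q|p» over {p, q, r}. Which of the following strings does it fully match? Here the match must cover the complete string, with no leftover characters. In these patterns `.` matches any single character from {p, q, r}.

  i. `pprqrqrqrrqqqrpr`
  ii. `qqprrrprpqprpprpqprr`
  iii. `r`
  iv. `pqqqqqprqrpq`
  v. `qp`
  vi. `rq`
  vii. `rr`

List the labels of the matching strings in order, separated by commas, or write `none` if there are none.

vi

i → no match
ii → no match
iii → no match
iv → no match
v → no match
vi → match
vii → no match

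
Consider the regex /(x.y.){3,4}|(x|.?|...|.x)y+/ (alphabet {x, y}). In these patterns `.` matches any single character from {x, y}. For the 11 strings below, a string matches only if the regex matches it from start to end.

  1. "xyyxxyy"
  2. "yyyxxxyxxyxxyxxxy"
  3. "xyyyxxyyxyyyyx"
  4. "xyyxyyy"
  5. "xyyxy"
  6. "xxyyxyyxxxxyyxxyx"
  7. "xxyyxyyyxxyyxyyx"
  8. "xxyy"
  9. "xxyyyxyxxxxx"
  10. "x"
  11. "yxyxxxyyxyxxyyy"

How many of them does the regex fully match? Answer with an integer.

2

1 → no match
2 → no match
3 → no match
4 → no match
5 → no match
6 → no match
7 → match
8 → match
9 → no match
10 → no match
11 → no match
Total matched: 2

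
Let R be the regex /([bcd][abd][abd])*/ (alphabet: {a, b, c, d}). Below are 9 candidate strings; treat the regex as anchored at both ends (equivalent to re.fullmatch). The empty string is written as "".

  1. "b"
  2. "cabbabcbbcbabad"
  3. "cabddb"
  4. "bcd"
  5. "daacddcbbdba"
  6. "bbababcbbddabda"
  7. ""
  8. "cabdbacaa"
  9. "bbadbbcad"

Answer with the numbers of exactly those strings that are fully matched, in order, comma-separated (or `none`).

2, 3, 5, 6, 7, 8, 9

1 → no match
2 → match
3 → match
4 → no match
5 → match
6 → match
7 → match
8 → match
9 → match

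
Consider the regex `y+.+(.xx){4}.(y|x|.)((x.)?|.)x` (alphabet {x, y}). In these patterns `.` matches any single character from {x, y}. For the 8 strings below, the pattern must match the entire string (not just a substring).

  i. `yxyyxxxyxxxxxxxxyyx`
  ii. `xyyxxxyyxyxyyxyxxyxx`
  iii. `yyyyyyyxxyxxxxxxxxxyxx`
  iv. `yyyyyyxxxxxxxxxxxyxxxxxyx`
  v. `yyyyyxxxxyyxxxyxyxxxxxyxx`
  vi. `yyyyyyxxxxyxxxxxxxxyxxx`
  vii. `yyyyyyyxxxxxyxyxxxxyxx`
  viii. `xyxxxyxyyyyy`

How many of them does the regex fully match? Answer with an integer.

i → match
ii → no match — must start with `y`
iii → match
iv → match
v → no match
vi → match
vii → no match
viii → no match — must start with `y`
Total matched: 4

4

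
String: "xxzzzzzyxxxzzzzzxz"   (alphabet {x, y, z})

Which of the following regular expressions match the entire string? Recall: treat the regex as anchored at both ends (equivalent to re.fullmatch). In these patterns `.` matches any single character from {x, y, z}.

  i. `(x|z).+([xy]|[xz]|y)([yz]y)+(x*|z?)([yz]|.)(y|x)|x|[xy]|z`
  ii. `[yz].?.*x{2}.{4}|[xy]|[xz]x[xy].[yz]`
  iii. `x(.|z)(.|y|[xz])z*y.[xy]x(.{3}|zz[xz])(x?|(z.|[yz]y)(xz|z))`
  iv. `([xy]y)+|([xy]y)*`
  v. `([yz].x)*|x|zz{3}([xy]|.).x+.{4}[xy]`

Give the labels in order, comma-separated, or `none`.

i → no match
ii → no match
iii → match
iv → no match
v → no match

iii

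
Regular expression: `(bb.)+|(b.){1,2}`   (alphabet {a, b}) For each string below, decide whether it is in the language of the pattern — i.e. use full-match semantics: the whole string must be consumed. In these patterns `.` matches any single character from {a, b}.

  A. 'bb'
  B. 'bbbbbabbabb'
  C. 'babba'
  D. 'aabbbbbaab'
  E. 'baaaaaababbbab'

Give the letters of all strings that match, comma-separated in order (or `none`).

A → match
B → no match
C → no match
D → no match
E → no match

A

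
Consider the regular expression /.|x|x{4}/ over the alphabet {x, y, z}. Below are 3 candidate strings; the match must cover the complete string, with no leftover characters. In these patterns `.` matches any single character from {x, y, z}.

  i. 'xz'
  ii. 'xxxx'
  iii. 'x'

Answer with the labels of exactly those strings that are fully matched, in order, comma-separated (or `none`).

ii, iii

i → no match
ii → match
iii → match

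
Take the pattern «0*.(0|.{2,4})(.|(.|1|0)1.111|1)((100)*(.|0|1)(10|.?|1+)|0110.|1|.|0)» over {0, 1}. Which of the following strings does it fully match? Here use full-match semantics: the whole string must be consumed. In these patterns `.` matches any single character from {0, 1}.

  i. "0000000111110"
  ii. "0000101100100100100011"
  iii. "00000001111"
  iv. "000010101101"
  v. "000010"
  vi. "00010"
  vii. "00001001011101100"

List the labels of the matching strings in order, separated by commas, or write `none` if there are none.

i → match
ii → match
iii. "00000001111" → match
iv. "000010101101" → match
v. "000010" → match
vi. "00010" → match
vii → match

i, ii, iii, iv, v, vi, vii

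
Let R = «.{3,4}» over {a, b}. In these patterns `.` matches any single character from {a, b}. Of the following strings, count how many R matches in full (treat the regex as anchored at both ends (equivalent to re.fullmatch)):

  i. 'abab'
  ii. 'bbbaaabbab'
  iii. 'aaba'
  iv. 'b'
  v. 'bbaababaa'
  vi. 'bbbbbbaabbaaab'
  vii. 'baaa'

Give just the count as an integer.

i → match
ii → no match
iii → match
iv → no match
v → no match
vi → no match
vii → match
Total matched: 3

3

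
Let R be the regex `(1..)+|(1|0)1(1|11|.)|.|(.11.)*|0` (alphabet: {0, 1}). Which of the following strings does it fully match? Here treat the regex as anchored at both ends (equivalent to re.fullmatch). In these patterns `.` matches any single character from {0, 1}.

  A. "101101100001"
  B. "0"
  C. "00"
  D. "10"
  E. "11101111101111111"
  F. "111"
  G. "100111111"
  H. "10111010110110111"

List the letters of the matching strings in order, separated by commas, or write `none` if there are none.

A → no match
B → match
C → no match
D → no match
E → no match
F → match
G → match
H → no match

B, F, G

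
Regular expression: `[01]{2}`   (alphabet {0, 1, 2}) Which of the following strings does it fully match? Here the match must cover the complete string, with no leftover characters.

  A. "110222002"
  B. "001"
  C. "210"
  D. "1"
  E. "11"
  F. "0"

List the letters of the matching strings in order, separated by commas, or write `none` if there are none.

E

A → no match
B → no match
C → no match
D → no match
E → match
F → no match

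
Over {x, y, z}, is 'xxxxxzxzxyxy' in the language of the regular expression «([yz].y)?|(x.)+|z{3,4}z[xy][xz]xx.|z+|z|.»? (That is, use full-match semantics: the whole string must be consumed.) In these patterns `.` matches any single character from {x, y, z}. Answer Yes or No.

Yes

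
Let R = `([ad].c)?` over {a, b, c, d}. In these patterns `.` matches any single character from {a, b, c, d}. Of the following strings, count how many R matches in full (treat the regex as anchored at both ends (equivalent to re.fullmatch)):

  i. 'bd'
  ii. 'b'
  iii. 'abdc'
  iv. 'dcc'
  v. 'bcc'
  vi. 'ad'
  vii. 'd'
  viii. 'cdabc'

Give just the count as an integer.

i → no match
ii → no match
iii → no match
iv → match
v → no match
vi → no match
vii → no match
viii → no match
Total matched: 1

1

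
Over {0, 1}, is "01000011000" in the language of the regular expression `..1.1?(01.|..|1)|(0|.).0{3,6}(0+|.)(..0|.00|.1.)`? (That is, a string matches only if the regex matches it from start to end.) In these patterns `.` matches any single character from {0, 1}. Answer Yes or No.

No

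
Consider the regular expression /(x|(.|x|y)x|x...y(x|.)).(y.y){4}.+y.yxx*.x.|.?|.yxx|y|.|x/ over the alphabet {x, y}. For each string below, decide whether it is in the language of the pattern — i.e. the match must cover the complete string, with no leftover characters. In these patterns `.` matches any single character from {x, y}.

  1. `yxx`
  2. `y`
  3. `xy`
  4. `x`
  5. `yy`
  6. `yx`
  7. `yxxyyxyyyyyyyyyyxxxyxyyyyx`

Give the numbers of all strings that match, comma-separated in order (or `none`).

2, 4

1 → no match
2 → match
3 → no match
4 → match
5 → no match
6 → no match
7 → no match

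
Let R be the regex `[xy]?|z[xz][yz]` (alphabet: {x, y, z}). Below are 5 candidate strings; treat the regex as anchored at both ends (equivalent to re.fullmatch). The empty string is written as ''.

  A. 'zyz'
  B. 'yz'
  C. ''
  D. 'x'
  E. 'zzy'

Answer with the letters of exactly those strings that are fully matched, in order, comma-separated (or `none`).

A → no match
B → no match
C → match
D → match
E → match

C, D, E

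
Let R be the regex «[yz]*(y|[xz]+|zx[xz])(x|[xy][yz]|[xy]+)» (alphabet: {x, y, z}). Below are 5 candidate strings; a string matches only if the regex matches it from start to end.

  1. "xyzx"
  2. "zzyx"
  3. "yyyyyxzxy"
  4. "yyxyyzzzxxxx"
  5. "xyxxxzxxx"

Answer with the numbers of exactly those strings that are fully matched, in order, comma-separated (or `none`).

1 → no match
2 → match
3 → match
4 → no match
5 → no match

2, 3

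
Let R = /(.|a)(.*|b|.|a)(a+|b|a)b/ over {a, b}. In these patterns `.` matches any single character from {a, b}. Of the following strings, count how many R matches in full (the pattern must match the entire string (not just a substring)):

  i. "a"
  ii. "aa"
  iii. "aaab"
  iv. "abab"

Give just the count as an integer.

i → no match — must end with "b"
ii → no match — must end with "b"
iii → match
iv → match
Total matched: 2

2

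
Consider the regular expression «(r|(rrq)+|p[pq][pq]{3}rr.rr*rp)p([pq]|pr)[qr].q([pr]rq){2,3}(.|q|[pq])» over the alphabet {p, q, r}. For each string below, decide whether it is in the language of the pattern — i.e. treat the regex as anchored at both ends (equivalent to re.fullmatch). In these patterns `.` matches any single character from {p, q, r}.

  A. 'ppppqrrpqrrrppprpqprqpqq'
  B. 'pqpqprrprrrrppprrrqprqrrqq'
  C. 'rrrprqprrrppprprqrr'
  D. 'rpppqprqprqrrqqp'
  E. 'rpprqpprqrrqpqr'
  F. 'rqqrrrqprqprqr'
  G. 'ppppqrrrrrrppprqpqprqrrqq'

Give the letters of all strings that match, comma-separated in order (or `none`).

A → no match
B → match
C → no match
D → no match
E → no match
F → no match
G → match

B, G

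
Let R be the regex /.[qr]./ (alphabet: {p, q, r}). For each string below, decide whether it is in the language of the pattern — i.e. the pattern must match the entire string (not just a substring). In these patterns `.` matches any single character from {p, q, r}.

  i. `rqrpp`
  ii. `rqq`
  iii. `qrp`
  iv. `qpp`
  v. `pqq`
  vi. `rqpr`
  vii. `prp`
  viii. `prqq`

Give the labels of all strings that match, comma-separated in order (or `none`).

ii, iii, v, vii

i → no match
ii → match
iii → match
iv → no match
v → match
vi → no match
vii → match
viii → no match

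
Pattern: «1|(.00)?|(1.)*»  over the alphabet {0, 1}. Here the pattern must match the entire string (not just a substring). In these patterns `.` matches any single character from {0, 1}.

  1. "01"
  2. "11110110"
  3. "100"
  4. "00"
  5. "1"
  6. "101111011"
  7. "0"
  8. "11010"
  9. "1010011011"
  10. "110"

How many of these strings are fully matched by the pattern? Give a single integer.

2

1 → no match
2 → no match
3 → match
4 → no match
5 → match
6 → no match
7 → no match
8 → no match
9 → no match
10 → no match
Total matched: 2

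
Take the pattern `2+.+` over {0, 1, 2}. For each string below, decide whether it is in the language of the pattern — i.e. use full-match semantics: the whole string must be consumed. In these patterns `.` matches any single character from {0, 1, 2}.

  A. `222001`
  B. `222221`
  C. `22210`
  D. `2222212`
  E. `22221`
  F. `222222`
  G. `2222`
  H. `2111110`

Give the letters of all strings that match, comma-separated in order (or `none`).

A, B, C, D, E, F, G, H

A → match
B → match
C → match
D → match
E → match
F → match
G → match
H → match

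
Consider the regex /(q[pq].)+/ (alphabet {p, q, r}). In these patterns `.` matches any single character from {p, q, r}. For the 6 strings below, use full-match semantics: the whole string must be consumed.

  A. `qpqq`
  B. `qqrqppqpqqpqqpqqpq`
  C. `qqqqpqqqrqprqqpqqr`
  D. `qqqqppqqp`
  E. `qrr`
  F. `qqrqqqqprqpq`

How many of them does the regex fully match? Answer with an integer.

A → no match
B → match
C → match
D → match
E → no match
F → match
Total matched: 4

4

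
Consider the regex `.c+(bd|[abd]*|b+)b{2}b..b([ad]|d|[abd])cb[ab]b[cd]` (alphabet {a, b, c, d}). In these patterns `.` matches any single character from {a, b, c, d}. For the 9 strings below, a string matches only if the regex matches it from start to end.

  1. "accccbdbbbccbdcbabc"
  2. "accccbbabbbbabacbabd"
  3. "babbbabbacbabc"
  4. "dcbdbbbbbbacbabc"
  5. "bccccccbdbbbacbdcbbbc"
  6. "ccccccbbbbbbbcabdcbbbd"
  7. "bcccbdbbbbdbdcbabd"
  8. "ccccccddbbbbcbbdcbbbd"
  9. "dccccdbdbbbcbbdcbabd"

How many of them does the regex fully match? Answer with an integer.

1 → match
2 → match
3 → no match
4 → match
5 → match
6 → match
7 → match
8 → match
9 → match
Total matched: 8

8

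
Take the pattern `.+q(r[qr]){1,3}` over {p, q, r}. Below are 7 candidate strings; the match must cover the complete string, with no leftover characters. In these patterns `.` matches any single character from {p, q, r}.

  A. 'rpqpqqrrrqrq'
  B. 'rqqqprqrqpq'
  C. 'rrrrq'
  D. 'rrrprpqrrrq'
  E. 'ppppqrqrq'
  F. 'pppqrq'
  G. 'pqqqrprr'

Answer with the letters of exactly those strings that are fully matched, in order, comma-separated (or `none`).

A, D, E, F

A. 'rpqpqqrrrqrq' → match
B. 'rqqqprqrqpq' → no match
C. 'rrrrq' → no match
D. 'rrrprpqrrrq' → match
E. 'ppppqrqrq' → match
F. 'pppqrq' → match
G. 'pqqqrprr' → no match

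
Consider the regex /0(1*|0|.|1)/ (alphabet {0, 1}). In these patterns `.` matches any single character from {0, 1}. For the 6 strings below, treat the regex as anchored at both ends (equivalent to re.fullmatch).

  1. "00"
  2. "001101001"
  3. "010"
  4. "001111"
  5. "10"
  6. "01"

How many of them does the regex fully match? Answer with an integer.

1 → match
2 → no match
3 → no match
4 → no match
5 → no match — must start with "0"
6 → match
Total matched: 2

2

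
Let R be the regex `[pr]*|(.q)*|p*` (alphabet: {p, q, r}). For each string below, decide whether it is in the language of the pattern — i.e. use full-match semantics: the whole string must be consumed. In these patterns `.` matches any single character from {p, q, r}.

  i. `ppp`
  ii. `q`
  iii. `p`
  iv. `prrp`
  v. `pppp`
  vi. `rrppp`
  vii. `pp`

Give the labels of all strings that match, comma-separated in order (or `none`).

i. `ppp` → match
ii. `q` → no match
iii. `p` → match
iv. `prrp` → match
v. `pppp` → match
vi. `rrppp` → match
vii. `pp` → match

i, iii, iv, v, vi, vii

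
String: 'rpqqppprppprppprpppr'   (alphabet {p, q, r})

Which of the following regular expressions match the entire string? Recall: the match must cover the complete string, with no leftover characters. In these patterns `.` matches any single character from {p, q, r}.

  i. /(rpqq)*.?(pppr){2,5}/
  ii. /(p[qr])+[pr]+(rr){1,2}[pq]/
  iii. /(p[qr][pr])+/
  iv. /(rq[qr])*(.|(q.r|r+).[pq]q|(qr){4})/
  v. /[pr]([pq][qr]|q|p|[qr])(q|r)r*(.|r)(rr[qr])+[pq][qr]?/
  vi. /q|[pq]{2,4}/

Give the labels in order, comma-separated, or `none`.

i

i → match
ii → no match — must start with 'p'
iii → no match — must start with 'p'
iv → no match
v → no match
vi → no match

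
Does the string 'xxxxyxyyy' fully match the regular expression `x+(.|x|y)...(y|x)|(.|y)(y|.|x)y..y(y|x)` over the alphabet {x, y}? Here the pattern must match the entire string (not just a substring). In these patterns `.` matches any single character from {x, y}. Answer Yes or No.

Yes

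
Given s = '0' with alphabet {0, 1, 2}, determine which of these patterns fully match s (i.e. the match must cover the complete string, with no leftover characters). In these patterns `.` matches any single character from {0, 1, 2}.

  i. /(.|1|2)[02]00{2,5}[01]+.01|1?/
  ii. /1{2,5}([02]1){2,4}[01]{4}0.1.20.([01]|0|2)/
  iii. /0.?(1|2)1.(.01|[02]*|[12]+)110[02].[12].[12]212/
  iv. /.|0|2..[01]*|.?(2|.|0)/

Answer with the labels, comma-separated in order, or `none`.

iv

i → no match
ii → no match — must start with '1'
iii → no match — must end with '212'
iv → match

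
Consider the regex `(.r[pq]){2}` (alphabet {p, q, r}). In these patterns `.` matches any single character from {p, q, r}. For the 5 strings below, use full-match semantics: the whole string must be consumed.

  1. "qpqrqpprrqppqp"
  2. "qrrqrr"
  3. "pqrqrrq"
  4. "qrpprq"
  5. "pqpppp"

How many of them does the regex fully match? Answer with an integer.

1

1 → no match
2 → no match
3 → no match
4 → match
5 → no match
Total matched: 1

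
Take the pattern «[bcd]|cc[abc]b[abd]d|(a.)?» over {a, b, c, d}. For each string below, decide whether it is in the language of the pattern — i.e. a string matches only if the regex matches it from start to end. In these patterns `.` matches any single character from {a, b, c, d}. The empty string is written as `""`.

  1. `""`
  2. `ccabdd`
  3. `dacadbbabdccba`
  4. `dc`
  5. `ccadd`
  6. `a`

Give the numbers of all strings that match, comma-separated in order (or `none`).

1 → match
2 → match
3 → no match
4 → no match
5 → no match
6 → no match

1, 2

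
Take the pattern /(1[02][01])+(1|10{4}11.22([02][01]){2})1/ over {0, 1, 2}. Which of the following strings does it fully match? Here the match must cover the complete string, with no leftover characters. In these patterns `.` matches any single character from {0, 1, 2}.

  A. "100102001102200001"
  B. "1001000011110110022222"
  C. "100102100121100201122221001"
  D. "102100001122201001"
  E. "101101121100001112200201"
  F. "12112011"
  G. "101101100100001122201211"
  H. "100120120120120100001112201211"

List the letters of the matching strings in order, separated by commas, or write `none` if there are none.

A → no match
B → no match — must end with "1"
C → no match
D → no match
E → match
F → match
G → match
H → match

E, F, G, H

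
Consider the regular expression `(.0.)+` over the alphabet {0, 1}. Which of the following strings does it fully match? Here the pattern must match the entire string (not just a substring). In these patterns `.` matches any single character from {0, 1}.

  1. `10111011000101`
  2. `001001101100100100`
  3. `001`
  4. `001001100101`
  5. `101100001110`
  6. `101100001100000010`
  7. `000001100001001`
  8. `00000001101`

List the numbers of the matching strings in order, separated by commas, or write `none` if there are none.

1 → no match
2 → match
3 → match
4 → match
5 → no match
6 → no match
7 → match
8 → no match

2, 3, 4, 7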